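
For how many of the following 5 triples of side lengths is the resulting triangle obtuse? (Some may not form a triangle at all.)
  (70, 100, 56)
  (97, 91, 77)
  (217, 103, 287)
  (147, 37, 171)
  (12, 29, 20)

(70,100,56): 56²+70² = 8036 < 10000 = 100² → obtuse
(97,91,77): 77²+91² = 14210 > 9409 = 97² → acute
(217,103,287): 103²+217² = 57698 < 82369 = 287² → obtuse
(147,37,171): 37²+147² = 22978 < 29241 = 171² → obtuse
(12,29,20): 12²+20² = 544 < 841 = 29² → obtuse
4 of the 5 are obtuse.

4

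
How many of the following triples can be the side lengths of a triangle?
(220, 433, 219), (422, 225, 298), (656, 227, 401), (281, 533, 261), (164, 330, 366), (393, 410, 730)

5

(219,220,433): 219+220 > 433 → valid
(225,298,422): 225+298 > 422 → valid
(227,401,656): 227+401 ≤ 656 → not valid
(261,281,533): 261+281 > 533 → valid
(164,330,366): 164+330 > 366 → valid
(393,410,730): 393+410 > 730 → valid
5 of the 6 triples form a triangle.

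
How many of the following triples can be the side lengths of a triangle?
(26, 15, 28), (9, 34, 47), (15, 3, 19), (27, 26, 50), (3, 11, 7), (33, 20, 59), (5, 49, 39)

(15,26,28): 15+26 > 28 → valid
(9,34,47): 9+34 ≤ 47 → not valid
(3,15,19): 3+15 ≤ 19 → not valid
(26,27,50): 26+27 > 50 → valid
(3,7,11): 3+7 ≤ 11 → not valid
(20,33,59): 20+33 ≤ 59 → not valid
(5,39,49): 5+39 ≤ 49 → not valid
2 of the 7 triples form a triangle.

2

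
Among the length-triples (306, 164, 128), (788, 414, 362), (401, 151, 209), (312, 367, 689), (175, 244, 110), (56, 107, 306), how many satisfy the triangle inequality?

1

(128,164,306): 128+164 ≤ 306 → not valid
(362,414,788): 362+414 ≤ 788 → not valid
(151,209,401): 151+209 ≤ 401 → not valid
(312,367,689): 312+367 ≤ 689 → not valid
(110,175,244): 110+175 > 244 → valid
(56,107,306): 56+107 ≤ 306 → not valid
1 of the 6 triples forms a triangle.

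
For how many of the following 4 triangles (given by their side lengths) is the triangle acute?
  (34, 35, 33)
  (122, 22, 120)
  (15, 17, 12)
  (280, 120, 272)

(34,35,33): 33²+34² = 2245 > 1225 = 35² → acute
(122,22,120): 22²+120² = 14884 = 122² → right
(15,17,12): 12²+15² = 369 > 289 = 17² → acute
(280,120,272): 120²+272² = 88384 > 78400 = 280² → acute
3 of the 4 are acute.

3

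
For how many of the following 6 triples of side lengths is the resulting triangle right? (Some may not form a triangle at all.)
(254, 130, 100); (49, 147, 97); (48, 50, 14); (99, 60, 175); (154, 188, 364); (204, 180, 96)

(254,130,100): 100+130 ≤ 254, not a triangle
(49,147,97): 49+97 ≤ 147, not a triangle
(48,50,14): 14²+48² = 2500 = 50² → right
(99,60,175): 60+99 ≤ 175, not a triangle
(154,188,364): 154+188 ≤ 364, not a triangle
(204,180,96): 96²+180² = 41616 = 204² → right
2 of the 6 are right.

2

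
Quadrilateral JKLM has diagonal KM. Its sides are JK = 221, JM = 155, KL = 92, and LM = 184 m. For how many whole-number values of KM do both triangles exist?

183

From triangle JKM: 66 < KM < 376.
From triangle LKM: 92 < KM < 276.
Intersection: 92 < KM < 276, so integers 93 through 275: 183 values.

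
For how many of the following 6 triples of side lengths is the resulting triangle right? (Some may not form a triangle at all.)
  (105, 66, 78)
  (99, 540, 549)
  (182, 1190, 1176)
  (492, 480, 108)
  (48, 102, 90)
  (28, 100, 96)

(105,66,78): 66²+78² = 10440 < 11025 = 105² → obtuse
(99,540,549): 99²+540² = 301401 = 549² → right
(182,1190,1176): 182²+1176² = 1416100 = 1190² → right
(492,480,108): 108²+480² = 242064 = 492² → right
(48,102,90): 48²+90² = 10404 = 102² → right
(28,100,96): 28²+96² = 10000 = 100² → right
5 of the 6 are right.

5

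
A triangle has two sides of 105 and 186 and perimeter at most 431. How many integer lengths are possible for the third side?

Triangle inequality: 81 < x < 291. Perimeter ≤ 431 gives x ≤ 431 − 105 − 186 = 140.
So 81 < x ≤ 140; integers 82 through 140: 59 values.

59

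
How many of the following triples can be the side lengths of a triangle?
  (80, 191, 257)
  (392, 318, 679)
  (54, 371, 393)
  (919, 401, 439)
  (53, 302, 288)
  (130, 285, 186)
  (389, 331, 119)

(80,191,257): 80+191 > 257 → valid
(318,392,679): 318+392 > 679 → valid
(54,371,393): 54+371 > 393 → valid
(401,439,919): 401+439 ≤ 919 → not valid
(53,288,302): 53+288 > 302 → valid
(130,186,285): 130+186 > 285 → valid
(119,331,389): 119+331 > 389 → valid
6 of the 7 triples form a triangle.

6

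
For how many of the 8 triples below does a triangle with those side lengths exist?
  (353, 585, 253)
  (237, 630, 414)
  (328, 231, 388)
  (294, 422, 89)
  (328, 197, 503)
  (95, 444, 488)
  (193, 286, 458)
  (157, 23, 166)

(253,353,585): 253+353 > 585 → valid
(237,414,630): 237+414 > 630 → valid
(231,328,388): 231+328 > 388 → valid
(89,294,422): 89+294 ≤ 422 → not valid
(197,328,503): 197+328 > 503 → valid
(95,444,488): 95+444 > 488 → valid
(193,286,458): 193+286 > 458 → valid
(23,157,166): 23+157 > 166 → valid
7 of the 8 triples form a triangle.

7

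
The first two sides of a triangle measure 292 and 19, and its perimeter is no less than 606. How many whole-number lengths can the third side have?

16

Triangle inequality: 273 < x < 311. Perimeter ≥ 606 gives x ≥ 606 − 292 − 19 = 295.
So 295 ≤ x < 311; integers 295 through 310: 16 values.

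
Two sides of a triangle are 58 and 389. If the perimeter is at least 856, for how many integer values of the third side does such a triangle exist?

38

Triangle inequality: 331 < x < 447. Perimeter ≥ 856 gives x ≥ 856 − 58 − 389 = 409.
So 409 ≤ x < 447; integers 409 through 446: 38 values.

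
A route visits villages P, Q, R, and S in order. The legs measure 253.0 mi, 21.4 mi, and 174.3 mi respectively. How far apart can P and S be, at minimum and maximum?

57.3 ≤ PS ≤ 448.7 mi

The maximum is all hops collinear in one direction: 253.0 + 21.4 + 174.3 = 448.7.
The longest hop is 253.0; the others sum to 195.7. Folding the others back against it leaves at least 253.0 − 195.7 = 57.3.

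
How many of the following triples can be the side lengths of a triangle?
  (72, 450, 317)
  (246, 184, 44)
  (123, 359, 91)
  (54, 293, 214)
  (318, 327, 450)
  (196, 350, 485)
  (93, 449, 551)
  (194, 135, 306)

(72,317,450): 72+317 ≤ 450 → not valid
(44,184,246): 44+184 ≤ 246 → not valid
(91,123,359): 91+123 ≤ 359 → not valid
(54,214,293): 54+214 ≤ 293 → not valid
(318,327,450): 318+327 > 450 → valid
(196,350,485): 196+350 > 485 → valid
(93,449,551): 93+449 ≤ 551 → not valid
(135,194,306): 135+194 > 306 → valid
3 of the 8 triples form a triangle.

3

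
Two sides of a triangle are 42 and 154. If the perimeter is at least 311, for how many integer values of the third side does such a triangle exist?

81

Triangle inequality: 112 < x < 196. Perimeter ≥ 311 gives x ≥ 311 − 42 − 154 = 115.
So 115 ≤ x < 196; integers 115 through 195: 81 values.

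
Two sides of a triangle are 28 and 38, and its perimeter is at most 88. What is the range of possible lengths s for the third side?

10 < s ≤ 22

Triangle inequality alone gives 10 < s < 66.
The perimeter condition gives s ≤ 88 − 28 − 38 = 22.
Intersecting the two: 10 < s ≤ 22.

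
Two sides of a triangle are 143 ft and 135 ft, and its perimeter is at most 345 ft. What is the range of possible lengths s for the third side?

Triangle inequality alone gives 8 < s < 278.
The perimeter condition gives s ≤ 345 − 143 − 135 = 67.
Intersecting the two: 8 < s ≤ 67.

8 < s ≤ 67 ft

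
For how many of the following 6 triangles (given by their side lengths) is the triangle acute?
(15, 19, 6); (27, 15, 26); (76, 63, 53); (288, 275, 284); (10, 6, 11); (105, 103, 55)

5

(15,19,6): 6²+15² = 261 < 361 = 19² → obtuse
(27,15,26): 15²+26² = 901 > 729 = 27² → acute
(76,63,53): 53²+63² = 6778 > 5776 = 76² → acute
(288,275,284): 275²+284² = 156281 > 82944 = 288² → acute
(10,6,11): 6²+10² = 136 > 121 = 11² → acute
(105,103,55): 55²+103² = 13634 > 11025 = 105² → acute
5 of the 6 are acute.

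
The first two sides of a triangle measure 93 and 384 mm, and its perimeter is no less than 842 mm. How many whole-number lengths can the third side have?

112

Triangle inequality: 291 < x < 477. Perimeter ≥ 842 gives x ≥ 842 − 93 − 384 = 365.
So 365 ≤ x < 477; integers 365 through 476: 112 values.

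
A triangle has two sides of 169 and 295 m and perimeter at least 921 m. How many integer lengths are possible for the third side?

7

Triangle inequality: 126 < x < 464. Perimeter ≥ 921 gives x ≥ 921 − 169 − 295 = 457.
So 457 ≤ x < 464; integers 457 through 463: 7 values.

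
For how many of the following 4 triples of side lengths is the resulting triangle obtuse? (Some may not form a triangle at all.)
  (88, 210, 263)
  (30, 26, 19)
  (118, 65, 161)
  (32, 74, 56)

3

(88,210,263): 88²+210² = 51844 < 69169 = 263² → obtuse
(30,26,19): 19²+26² = 1037 > 900 = 30² → acute
(118,65,161): 65²+118² = 18149 < 25921 = 161² → obtuse
(32,74,56): 32²+56² = 4160 < 5476 = 74² → obtuse
3 of the 4 are obtuse.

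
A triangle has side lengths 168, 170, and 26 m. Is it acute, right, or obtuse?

right

Compare the square of the longest side to the sum of squares of the other two: 26² + 168² = 28900 = 170².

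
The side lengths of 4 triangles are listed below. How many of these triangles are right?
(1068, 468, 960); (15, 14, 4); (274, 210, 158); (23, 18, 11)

(1068,468,960): 468²+960² = 1140624 = 1068² → right
(15,14,4): 4²+14² = 212 < 225 = 15² → obtuse
(274,210,158): 158²+210² = 69064 < 75076 = 274² → obtuse
(23,18,11): 11²+18² = 445 < 529 = 23² → obtuse
1 of the 4 is right.

1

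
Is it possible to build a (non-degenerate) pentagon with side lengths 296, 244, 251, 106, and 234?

A pentagon exists iff every side is shorter than the sum of the others — equivalently, the longest side is less than the sum of the rest.
Longest side 296 < 835 (sum of the remaining 4), so yes.

Yes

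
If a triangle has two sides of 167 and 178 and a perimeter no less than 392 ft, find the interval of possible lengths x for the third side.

Triangle inequality alone gives 11 < x < 345.
The perimeter condition gives x ≥ 392 − 167 − 178 = 47.
Intersecting the two: 47 ≤ x < 345.

47 ≤ x < 345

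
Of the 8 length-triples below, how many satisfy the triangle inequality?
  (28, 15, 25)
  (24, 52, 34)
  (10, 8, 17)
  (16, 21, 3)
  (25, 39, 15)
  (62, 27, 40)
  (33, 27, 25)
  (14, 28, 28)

(15,25,28): 15+25 > 28 → valid
(24,34,52): 24+34 > 52 → valid
(8,10,17): 8+10 > 17 → valid
(3,16,21): 3+16 ≤ 21 → not valid
(15,25,39): 15+25 > 39 → valid
(27,40,62): 27+40 > 62 → valid
(25,27,33): 25+27 > 33 → valid
(14,28,28): 14+28 > 28 → valid
7 of the 8 triples form a triangle.

7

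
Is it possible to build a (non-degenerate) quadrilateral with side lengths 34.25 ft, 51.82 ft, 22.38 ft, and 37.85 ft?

Yes

A quadrilateral exists iff every side is shorter than the sum of the others — equivalently, the longest side is less than the sum of the rest.
Longest side 51.82 < 94.48 (sum of the remaining 3), so yes.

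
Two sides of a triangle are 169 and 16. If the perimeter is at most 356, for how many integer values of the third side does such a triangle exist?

Triangle inequality: 153 < x < 185. Perimeter ≤ 356 gives x ≤ 356 − 169 − 16 = 171.
So 153 < x ≤ 171; integers 154 through 171: 18 values.

18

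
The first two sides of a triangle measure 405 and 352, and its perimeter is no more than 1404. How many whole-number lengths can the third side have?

Triangle inequality: 53 < x < 757. Perimeter ≤ 1404 gives x ≤ 1404 − 405 − 352 = 647.
So 53 < x ≤ 647; integers 54 through 647: 594 values.

594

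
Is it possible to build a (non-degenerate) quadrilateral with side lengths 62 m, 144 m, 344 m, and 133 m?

For a quadrilateral, each side must be shorter than the sum of the others.
Here the longest side is 344, but the remaining 3 sides sum to only 339.

No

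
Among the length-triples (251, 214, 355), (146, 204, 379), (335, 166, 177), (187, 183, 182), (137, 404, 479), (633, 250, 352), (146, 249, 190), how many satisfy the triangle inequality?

5

(214,251,355): 214+251 > 355 → valid
(146,204,379): 146+204 ≤ 379 → not valid
(166,177,335): 166+177 > 335 → valid
(182,183,187): 182+183 > 187 → valid
(137,404,479): 137+404 > 479 → valid
(250,352,633): 250+352 ≤ 633 → not valid
(146,190,249): 146+190 > 249 → valid
5 of the 7 triples form a triangle.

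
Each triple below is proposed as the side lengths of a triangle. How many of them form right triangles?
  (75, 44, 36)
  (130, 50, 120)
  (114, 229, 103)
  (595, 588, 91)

(75,44,36): 36²+44² = 3232 < 5625 = 75² → obtuse
(130,50,120): 50²+120² = 16900 = 130² → right
(114,229,103): 103+114 ≤ 229, not a triangle
(595,588,91): 91²+588² = 354025 = 595² → right
2 of the 4 are right.

2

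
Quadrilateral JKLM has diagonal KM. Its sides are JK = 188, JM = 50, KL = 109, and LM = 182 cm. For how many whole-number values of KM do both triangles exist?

99

From triangle JKM: 138 < KM < 238.
From triangle LKM: 73 < KM < 291.
Intersection: 138 < KM < 238, so integers 139 through 237: 99 values.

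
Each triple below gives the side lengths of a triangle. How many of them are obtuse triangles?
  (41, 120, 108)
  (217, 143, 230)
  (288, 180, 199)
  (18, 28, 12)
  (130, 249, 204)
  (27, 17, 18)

5

(41,120,108): 41²+108² = 13345 < 14400 = 120² → obtuse
(217,143,230): 143²+217² = 67538 > 52900 = 230² → acute
(288,180,199): 180²+199² = 72001 < 82944 = 288² → obtuse
(18,28,12): 12²+18² = 468 < 784 = 28² → obtuse
(130,249,204): 130²+204² = 58516 < 62001 = 249² → obtuse
(27,17,18): 17²+18² = 613 < 729 = 27² → obtuse
5 of the 6 are obtuse.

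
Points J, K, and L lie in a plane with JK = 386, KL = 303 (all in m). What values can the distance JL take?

83 ≤ JL ≤ 689 m

By the triangle inequality, |386 − 303| ≤ JL ≤ 386 + 303.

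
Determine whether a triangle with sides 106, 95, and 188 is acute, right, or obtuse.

obtuse

Compare the square of the longest side to the sum of squares of the other two: 95² + 106² = 20261 < 35344 = 188².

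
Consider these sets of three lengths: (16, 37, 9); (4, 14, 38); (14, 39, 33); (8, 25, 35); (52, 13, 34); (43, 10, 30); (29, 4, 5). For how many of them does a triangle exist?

1

(9,16,37): 9+16 ≤ 37 → not valid
(4,14,38): 4+14 ≤ 38 → not valid
(14,33,39): 14+33 > 39 → valid
(8,25,35): 8+25 ≤ 35 → not valid
(13,34,52): 13+34 ≤ 52 → not valid
(10,30,43): 10+30 ≤ 43 → not valid
(4,5,29): 4+5 ≤ 29 → not valid
1 of the 7 triples forms a triangle.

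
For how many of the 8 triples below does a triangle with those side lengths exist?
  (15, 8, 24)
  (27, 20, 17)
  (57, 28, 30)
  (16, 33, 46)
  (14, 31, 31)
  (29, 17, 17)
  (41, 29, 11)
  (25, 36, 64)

5

(8,15,24): 8+15 ≤ 24 → not valid
(17,20,27): 17+20 > 27 → valid
(28,30,57): 28+30 > 57 → valid
(16,33,46): 16+33 > 46 → valid
(14,31,31): 14+31 > 31 → valid
(17,17,29): 17+17 > 29 → valid
(11,29,41): 11+29 ≤ 41 → not valid
(25,36,64): 25+36 ≤ 64 → not valid
5 of the 8 triples form a triangle.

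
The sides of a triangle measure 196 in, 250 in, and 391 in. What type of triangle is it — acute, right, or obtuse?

Compare the square of the longest side to the sum of squares of the other two: 196² + 250² = 100916 < 152881 = 391².

obtuse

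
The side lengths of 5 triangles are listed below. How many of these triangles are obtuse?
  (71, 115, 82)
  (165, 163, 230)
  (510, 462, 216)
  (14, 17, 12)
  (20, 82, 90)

2

(71,115,82): 71²+82² = 11765 < 13225 = 115² → obtuse
(165,163,230): 163²+165² = 53794 > 52900 = 230² → acute
(510,462,216): 216²+462² = 260100 = 510² → right
(14,17,12): 12²+14² = 340 > 289 = 17² → acute
(20,82,90): 20²+82² = 7124 < 8100 = 90² → obtuse
2 of the 5 are obtuse.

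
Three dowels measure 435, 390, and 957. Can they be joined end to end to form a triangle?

The longest side is 957, but the other two sum to only 825.
825 < 957, so the triangle inequality fails.

No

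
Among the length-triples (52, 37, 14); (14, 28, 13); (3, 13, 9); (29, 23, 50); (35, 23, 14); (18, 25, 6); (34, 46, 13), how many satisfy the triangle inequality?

(14,37,52): 14+37 ≤ 52 → not valid
(13,14,28): 13+14 ≤ 28 → not valid
(3,9,13): 3+9 ≤ 13 → not valid
(23,29,50): 23+29 > 50 → valid
(14,23,35): 14+23 > 35 → valid
(6,18,25): 6+18 ≤ 25 → not valid
(13,34,46): 13+34 > 46 → valid
3 of the 7 triples form a triangle.

3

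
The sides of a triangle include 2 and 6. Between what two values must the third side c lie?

By the triangle inequality, c must be less than 2 + 6 = 8 and greater than |2 − 6| = 4.

4 < c < 8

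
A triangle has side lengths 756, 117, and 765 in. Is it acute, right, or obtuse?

right

Compare the square of the longest side to the sum of squares of the other two: 117² + 756² = 585225 = 765².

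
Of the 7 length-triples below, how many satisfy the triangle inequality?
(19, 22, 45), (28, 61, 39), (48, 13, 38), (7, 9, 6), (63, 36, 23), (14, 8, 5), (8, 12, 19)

4

(19,22,45): 19+22 ≤ 45 → not valid
(28,39,61): 28+39 > 61 → valid
(13,38,48): 13+38 > 48 → valid
(6,7,9): 6+7 > 9 → valid
(23,36,63): 23+36 ≤ 63 → not valid
(5,8,14): 5+8 ≤ 14 → not valid
(8,12,19): 8+12 > 19 → valid
4 of the 7 triples form a triangle.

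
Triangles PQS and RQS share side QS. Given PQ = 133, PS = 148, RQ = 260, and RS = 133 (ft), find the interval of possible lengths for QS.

127 < QS < 281

From triangle PQS: |133 − 148| < QS < 133 + 148, i.e. 15 < QS < 281.
From triangle RQS: 127 < QS < 393.
Both must hold, so QS lies in the intersection.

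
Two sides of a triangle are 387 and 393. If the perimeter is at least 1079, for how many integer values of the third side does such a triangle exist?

Triangle inequality: 6 < x < 780. Perimeter ≥ 1079 gives x ≥ 1079 − 387 − 393 = 299.
So 299 ≤ x < 780; integers 299 through 779: 481 values.

481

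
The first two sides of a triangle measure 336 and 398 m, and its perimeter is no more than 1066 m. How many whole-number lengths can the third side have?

270

Triangle inequality: 62 < x < 734. Perimeter ≤ 1066 gives x ≤ 1066 − 336 − 398 = 332.
So 62 < x ≤ 332; integers 63 through 332: 270 values.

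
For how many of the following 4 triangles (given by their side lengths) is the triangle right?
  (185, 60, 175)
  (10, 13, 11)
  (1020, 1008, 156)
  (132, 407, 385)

(185,60,175): 60²+175² = 34225 = 185² → right
(10,13,11): 10²+11² = 221 > 169 = 13² → acute
(1020,1008,156): 156²+1008² = 1040400 = 1020² → right
(132,407,385): 132²+385² = 165649 = 407² → right
3 of the 4 are right.

3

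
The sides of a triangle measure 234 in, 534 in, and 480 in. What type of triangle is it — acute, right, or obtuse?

Compare the square of the longest side to the sum of squares of the other two: 234² + 480² = 285156 = 534².

right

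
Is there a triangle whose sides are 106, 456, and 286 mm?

No

The longest side is 456, but the other two sum to only 392.
392 < 456, so the triangle inequality fails.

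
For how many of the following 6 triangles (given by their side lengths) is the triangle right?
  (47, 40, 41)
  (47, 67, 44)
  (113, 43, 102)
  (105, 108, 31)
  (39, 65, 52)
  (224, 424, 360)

2

(47,40,41): 40²+41² = 3281 > 2209 = 47² → acute
(47,67,44): 44²+47² = 4145 < 4489 = 67² → obtuse
(113,43,102): 43²+102² = 12253 < 12769 = 113² → obtuse
(105,108,31): 31²+105² = 11986 > 11664 = 108² → acute
(39,65,52): 39²+52² = 4225 = 65² → right
(224,424,360): 224²+360² = 179776 = 424² → right
2 of the 6 are right.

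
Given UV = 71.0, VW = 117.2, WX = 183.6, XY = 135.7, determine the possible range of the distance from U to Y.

The maximum is all hops collinear in one direction: 71.0 + 117.2 + 183.6 + 135.7 = 507.5.
The longest hop is 183.6; the others sum to 323.9. Since 183.6 ≤ 323.9, the path can fold back on itself completely, so the minimum distance is 0.

0 ≤ UY ≤ 507.5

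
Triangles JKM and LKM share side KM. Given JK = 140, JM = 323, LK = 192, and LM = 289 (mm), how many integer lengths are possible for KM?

From triangle JKM: 183 < KM < 463.
From triangle LKM: 97 < KM < 481.
Intersection: 183 < KM < 463, so integers 184 through 462: 279 values.

279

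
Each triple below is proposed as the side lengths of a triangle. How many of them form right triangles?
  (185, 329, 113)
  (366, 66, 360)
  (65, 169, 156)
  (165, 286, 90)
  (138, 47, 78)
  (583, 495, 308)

(185,329,113): 113+185 ≤ 329, not a triangle
(366,66,360): 66²+360² = 133956 = 366² → right
(65,169,156): 65²+156² = 28561 = 169² → right
(165,286,90): 90+165 ≤ 286, not a triangle
(138,47,78): 47+78 ≤ 138, not a triangle
(583,495,308): 308²+495² = 339889 = 583² → right
3 of the 6 are right.

3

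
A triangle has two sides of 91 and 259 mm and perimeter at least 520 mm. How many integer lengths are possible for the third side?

180

Triangle inequality: 168 < x < 350. Perimeter ≥ 520 gives x ≥ 520 − 91 − 259 = 170.
So 170 ≤ x < 350; integers 170 through 349: 180 values.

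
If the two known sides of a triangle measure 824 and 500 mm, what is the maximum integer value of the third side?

1323

The third side must be strictly less than 824 + 500 = 1324.
The largest integer below 1324 is 1323.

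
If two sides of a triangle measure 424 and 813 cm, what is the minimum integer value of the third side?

The third side must be strictly greater than |424 − 813| = 389.
The smallest integer above 389 is 390.

390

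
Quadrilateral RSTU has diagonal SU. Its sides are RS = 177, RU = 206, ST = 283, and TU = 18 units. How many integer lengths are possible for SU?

From triangle RSU: 29 < SU < 383.
From triangle TSU: 265 < SU < 301.
Intersection: 265 < SU < 301, so integers 266 through 300: 35 values.

35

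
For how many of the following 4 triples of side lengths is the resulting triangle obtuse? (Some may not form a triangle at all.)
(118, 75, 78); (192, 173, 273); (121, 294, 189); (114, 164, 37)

3

(118,75,78): 75²+78² = 11709 < 13924 = 118² → obtuse
(192,173,273): 173²+192² = 66793 < 74529 = 273² → obtuse
(121,294,189): 121²+189² = 50362 < 86436 = 294² → obtuse
(114,164,37): 37+114 ≤ 164, not a triangle
3 of the 4 are obtuse.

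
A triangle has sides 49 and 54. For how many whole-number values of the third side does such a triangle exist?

97

The third side lies in the open interval (5, 103).
Integers from 6 to 102 inclusive: 102 − 6 + 1 = 97.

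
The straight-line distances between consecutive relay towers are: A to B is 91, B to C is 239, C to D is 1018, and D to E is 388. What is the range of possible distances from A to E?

300 ≤ AE ≤ 1736

The maximum is all hops collinear in one direction: 91 + 239 + 1018 + 388 = 1736.
The longest hop is 1018; the others sum to 718. Folding the others back against it leaves at least 1018 − 718 = 300.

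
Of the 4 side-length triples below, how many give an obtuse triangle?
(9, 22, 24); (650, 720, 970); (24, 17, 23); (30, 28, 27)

(9,22,24): 9²+22² = 565 < 576 = 24² → obtuse
(650,720,970): 650²+720² = 940900 = 970² → right
(24,17,23): 17²+23² = 818 > 576 = 24² → acute
(30,28,27): 27²+28² = 1513 > 900 = 30² → acute
1 of the 4 is obtuse.

1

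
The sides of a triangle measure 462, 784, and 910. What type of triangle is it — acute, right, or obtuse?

right

Compare the square of the longest side to the sum of squares of the other two: 462² + 784² = 828100 = 910².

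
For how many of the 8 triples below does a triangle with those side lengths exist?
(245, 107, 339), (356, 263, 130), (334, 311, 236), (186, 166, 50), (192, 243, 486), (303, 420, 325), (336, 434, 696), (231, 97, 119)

(107,245,339): 107+245 > 339 → valid
(130,263,356): 130+263 > 356 → valid
(236,311,334): 236+311 > 334 → valid
(50,166,186): 50+166 > 186 → valid
(192,243,486): 192+243 ≤ 486 → not valid
(303,325,420): 303+325 > 420 → valid
(336,434,696): 336+434 > 696 → valid
(97,119,231): 97+119 ≤ 231 → not valid
6 of the 8 triples form a triangle.

6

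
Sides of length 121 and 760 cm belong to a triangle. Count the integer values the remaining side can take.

241

The third side lies in the open interval (639, 881).
Integers from 640 to 880 inclusive: 880 − 640 + 1 = 241.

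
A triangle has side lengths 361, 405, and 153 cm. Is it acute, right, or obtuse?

obtuse

Compare the square of the longest side to the sum of squares of the other two: 153² + 361² = 153730 < 164025 = 405².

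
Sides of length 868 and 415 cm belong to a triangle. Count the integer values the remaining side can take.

The third side lies in the open interval (453, 1283).
Integers from 454 to 1282 inclusive: 1282 − 454 + 1 = 829.

829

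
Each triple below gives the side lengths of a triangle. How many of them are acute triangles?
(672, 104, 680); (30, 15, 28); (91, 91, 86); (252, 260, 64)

(672,104,680): 104²+672² = 462400 = 680² → right
(30,15,28): 15²+28² = 1009 > 900 = 30² → acute
(91,91,86): 86²+91² = 15677 > 8281 = 91² → acute
(252,260,64): 64²+252² = 67600 = 260² → right
2 of the 4 are acute.

2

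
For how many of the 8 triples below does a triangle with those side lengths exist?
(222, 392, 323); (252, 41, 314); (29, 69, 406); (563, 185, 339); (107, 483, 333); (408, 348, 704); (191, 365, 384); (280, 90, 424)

(222,323,392): 222+323 > 392 → valid
(41,252,314): 41+252 ≤ 314 → not valid
(29,69,406): 29+69 ≤ 406 → not valid
(185,339,563): 185+339 ≤ 563 → not valid
(107,333,483): 107+333 ≤ 483 → not valid
(348,408,704): 348+408 > 704 → valid
(191,365,384): 191+365 > 384 → valid
(90,280,424): 90+280 ≤ 424 → not valid
3 of the 8 triples form a triangle.

3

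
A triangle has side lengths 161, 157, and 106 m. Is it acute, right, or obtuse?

Compare the square of the longest side to the sum of squares of the other two: 106² + 157² = 35885 > 25921 = 161².

acute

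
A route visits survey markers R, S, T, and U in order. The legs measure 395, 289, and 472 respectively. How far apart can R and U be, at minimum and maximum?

0 ≤ RU ≤ 1156

The maximum is all hops collinear in one direction: 395 + 289 + 472 = 1156.
The longest hop is 472; the others sum to 684. Since 472 ≤ 684, the path can fold back on itself completely, so the minimum distance is 0.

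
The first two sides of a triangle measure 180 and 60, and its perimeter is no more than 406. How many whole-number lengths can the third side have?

Triangle inequality: 120 < x < 240. Perimeter ≤ 406 gives x ≤ 406 − 180 − 60 = 166.
So 120 < x ≤ 166; integers 121 through 166: 46 values.

46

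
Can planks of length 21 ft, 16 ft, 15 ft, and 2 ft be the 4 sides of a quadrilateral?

A quadrilateral exists iff every side is shorter than the sum of the others — equivalently, the longest side is less than the sum of the rest.
Longest side 21 < 33 (sum of the remaining 3), so yes.

Yes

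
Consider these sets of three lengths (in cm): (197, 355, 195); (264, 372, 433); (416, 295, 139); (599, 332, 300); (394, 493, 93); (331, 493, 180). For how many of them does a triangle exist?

(195,197,355): 195+197 > 355 → valid
(264,372,433): 264+372 > 433 → valid
(139,295,416): 139+295 > 416 → valid
(300,332,599): 300+332 > 599 → valid
(93,394,493): 93+394 ≤ 493 → not valid
(180,331,493): 180+331 > 493 → valid
5 of the 6 triples form a triangle.

5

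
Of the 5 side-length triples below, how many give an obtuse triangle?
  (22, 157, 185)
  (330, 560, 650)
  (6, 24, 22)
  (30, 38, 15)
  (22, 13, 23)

(22,157,185): 22+157 ≤ 185, not a triangle
(330,560,650): 330²+560² = 422500 = 650² → right
(6,24,22): 6²+22² = 520 < 576 = 24² → obtuse
(30,38,15): 15²+30² = 1125 < 1444 = 38² → obtuse
(22,13,23): 13²+22² = 653 > 529 = 23² → acute
2 of the 5 are obtuse.

2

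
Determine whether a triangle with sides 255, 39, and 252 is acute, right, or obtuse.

Compare the square of the longest side to the sum of squares of the other two: 39² + 252² = 65025 = 255².

right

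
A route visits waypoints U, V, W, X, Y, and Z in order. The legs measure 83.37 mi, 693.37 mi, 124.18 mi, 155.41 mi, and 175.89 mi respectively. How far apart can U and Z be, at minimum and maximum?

154.52 ≤ UZ ≤ 1232.22 mi

The maximum is all hops collinear in one direction: 83.37 + 693.37 + 124.18 + 155.41 + 175.89 = 1232.22.
The longest hop is 693.37; the others sum to 538.85. Folding the others back against it leaves at least 693.37 − 538.85 = 154.52.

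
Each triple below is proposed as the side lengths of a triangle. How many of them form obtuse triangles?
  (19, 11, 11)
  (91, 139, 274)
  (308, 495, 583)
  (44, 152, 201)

(19,11,11): 11²+11² = 242 < 361 = 19² → obtuse
(91,139,274): 91+139 ≤ 274, not a triangle
(308,495,583): 308²+495² = 339889 = 583² → right
(44,152,201): 44+152 ≤ 201, not a triangle
1 of the 4 is obtuse.

1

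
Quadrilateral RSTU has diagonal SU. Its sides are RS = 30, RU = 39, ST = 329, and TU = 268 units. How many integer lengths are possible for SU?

7

From triangle RSU: 9 < SU < 69.
From triangle TSU: 61 < SU < 597.
Intersection: 61 < SU < 69, so integers 62 through 68: 7 values.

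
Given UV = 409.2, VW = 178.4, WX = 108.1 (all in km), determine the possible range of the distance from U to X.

122.7 ≤ UX ≤ 695.7 km

The maximum is all hops collinear in one direction: 409.2 + 178.4 + 108.1 = 695.7.
The longest hop is 409.2; the others sum to 286.5. Folding the others back against it leaves at least 409.2 − 286.5 = 122.7.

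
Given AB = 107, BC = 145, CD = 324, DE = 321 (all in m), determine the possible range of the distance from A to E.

The maximum is all hops collinear in one direction: 107 + 145 + 324 + 321 = 897.
The longest hop is 324; the others sum to 573. Since 324 ≤ 573, the path can fold back on itself completely, so the minimum distance is 0.

0 ≤ AE ≤ 897 m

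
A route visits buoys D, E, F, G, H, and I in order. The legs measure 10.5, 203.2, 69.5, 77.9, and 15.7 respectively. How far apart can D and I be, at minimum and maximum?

29.6 ≤ DI ≤ 376.8

The maximum is all hops collinear in one direction: 10.5 + 203.2 + 69.5 + 77.9 + 15.7 = 376.8.
The longest hop is 203.2; the others sum to 173.6. Folding the others back against it leaves at least 203.2 − 173.6 = 29.6.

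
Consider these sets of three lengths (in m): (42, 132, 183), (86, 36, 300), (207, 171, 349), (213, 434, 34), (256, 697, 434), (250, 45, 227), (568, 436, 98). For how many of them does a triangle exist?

(42,132,183): 42+132 ≤ 183 → not valid
(36,86,300): 36+86 ≤ 300 → not valid
(171,207,349): 171+207 > 349 → valid
(34,213,434): 34+213 ≤ 434 → not valid
(256,434,697): 256+434 ≤ 697 → not valid
(45,227,250): 45+227 > 250 → valid
(98,436,568): 98+436 ≤ 568 → not valid
2 of the 7 triples form a triangle.

2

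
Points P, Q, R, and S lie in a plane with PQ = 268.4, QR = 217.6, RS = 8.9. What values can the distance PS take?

41.9 ≤ PS ≤ 494.9

The maximum is all hops collinear in one direction: 268.4 + 217.6 + 8.9 = 494.9.
The longest hop is 268.4; the others sum to 226.5. Folding the others back against it leaves at least 268.4 − 226.5 = 41.9.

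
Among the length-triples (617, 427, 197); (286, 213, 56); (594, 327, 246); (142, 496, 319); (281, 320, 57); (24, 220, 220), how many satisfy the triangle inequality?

3

(197,427,617): 197+427 > 617 → valid
(56,213,286): 56+213 ≤ 286 → not valid
(246,327,594): 246+327 ≤ 594 → not valid
(142,319,496): 142+319 ≤ 496 → not valid
(57,281,320): 57+281 > 320 → valid
(24,220,220): 24+220 > 220 → valid
3 of the 6 triples form a triangle.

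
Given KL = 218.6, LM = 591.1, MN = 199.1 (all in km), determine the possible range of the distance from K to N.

173.4 ≤ KN ≤ 1008.8 km

The maximum is all hops collinear in one direction: 218.6 + 591.1 + 199.1 = 1008.8.
The longest hop is 591.1; the others sum to 417.7. Folding the others back against it leaves at least 591.1 − 417.7 = 173.4.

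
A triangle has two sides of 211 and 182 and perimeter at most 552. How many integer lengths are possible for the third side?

130

Triangle inequality: 29 < x < 393. Perimeter ≤ 552 gives x ≤ 552 − 211 − 182 = 159.
So 29 < x ≤ 159; integers 30 through 159: 130 values.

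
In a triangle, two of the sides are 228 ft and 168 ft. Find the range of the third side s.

60 < s < 396

By the triangle inequality, s must be less than 228 + 168 = 396 and greater than |228 − 168| = 60.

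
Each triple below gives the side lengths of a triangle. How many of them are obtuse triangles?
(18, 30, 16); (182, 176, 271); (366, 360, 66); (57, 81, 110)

3

(18,30,16): 16²+18² = 580 < 900 = 30² → obtuse
(182,176,271): 176²+182² = 64100 < 73441 = 271² → obtuse
(366,360,66): 66²+360² = 133956 = 366² → right
(57,81,110): 57²+81² = 9810 < 12100 = 110² → obtuse
3 of the 4 are obtuse.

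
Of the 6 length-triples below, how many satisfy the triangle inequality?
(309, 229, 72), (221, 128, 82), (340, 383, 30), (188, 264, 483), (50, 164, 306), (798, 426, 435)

1

(72,229,309): 72+229 ≤ 309 → not valid
(82,128,221): 82+128 ≤ 221 → not valid
(30,340,383): 30+340 ≤ 383 → not valid
(188,264,483): 188+264 ≤ 483 → not valid
(50,164,306): 50+164 ≤ 306 → not valid
(426,435,798): 426+435 > 798 → valid
1 of the 6 triples forms a triangle.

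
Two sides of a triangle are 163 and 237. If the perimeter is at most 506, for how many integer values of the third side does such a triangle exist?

Triangle inequality: 74 < x < 400. Perimeter ≤ 506 gives x ≤ 506 − 163 − 237 = 106.
So 74 < x ≤ 106; integers 75 through 106: 32 values.

32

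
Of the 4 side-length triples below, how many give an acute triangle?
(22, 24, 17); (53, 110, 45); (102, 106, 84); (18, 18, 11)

3

(22,24,17): 17²+22² = 773 > 576 = 24² → acute
(53,110,45): 45+53 ≤ 110, not a triangle
(102,106,84): 84²+102² = 17460 > 11236 = 106² → acute
(18,18,11): 11²+18² = 445 > 324 = 18² → acute
3 of the 4 are acute.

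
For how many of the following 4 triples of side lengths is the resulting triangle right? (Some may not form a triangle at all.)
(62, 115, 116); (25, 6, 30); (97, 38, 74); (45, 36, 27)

1

(62,115,116): 62²+115² = 17069 > 13456 = 116² → acute
(25,6,30): 6²+25² = 661 < 900 = 30² → obtuse
(97,38,74): 38²+74² = 6920 < 9409 = 97² → obtuse
(45,36,27): 27²+36² = 2025 = 45² → right
1 of the 4 is right.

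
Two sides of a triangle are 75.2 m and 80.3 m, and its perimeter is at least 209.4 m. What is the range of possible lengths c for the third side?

53.9 ≤ c < 155.5

Triangle inequality alone gives 5.1 < c < 155.5.
The perimeter condition gives c ≥ 209.4 − 75.2 − 80.3 = 53.9.
Intersecting the two: 53.9 ≤ c < 155.5.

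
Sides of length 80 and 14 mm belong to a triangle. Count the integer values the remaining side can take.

27

The third side lies in the open interval (66, 94).
Integers from 67 to 93 inclusive: 93 − 67 + 1 = 27.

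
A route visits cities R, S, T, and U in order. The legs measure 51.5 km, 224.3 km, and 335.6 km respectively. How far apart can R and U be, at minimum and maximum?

59.8 ≤ RU ≤ 611.4 km

The maximum is all hops collinear in one direction: 51.5 + 224.3 + 335.6 = 611.4.
The longest hop is 335.6; the others sum to 275.8. Folding the others back against it leaves at least 335.6 − 275.8 = 59.8.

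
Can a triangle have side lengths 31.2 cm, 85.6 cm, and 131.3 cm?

The longest side is 131.3, but the other two sum to only 116.8.
116.8 < 131.3, so the triangle inequality fails.

No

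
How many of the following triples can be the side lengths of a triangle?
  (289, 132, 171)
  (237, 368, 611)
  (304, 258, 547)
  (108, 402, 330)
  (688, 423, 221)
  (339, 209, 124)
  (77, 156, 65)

3

(132,171,289): 132+171 > 289 → valid
(237,368,611): 237+368 ≤ 611 → not valid
(258,304,547): 258+304 > 547 → valid
(108,330,402): 108+330 > 402 → valid
(221,423,688): 221+423 ≤ 688 → not valid
(124,209,339): 124+209 ≤ 339 → not valid
(65,77,156): 65+77 ≤ 156 → not valid
3 of the 7 triples form a triangle.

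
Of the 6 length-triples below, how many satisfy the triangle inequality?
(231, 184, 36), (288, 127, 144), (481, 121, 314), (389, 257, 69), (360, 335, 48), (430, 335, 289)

2

(36,184,231): 36+184 ≤ 231 → not valid
(127,144,288): 127+144 ≤ 288 → not valid
(121,314,481): 121+314 ≤ 481 → not valid
(69,257,389): 69+257 ≤ 389 → not valid
(48,335,360): 48+335 > 360 → valid
(289,335,430): 289+335 > 430 → valid
2 of the 6 triples form a triangle.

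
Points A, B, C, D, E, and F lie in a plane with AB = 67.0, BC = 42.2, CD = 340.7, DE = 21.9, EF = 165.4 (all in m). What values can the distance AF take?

The maximum is all hops collinear in one direction: 67.0 + 42.2 + 340.7 + 21.9 + 165.4 = 637.2.
The longest hop is 340.7; the others sum to 296.5. Folding the others back against it leaves at least 340.7 − 296.5 = 44.2.

44.2 ≤ AF ≤ 637.2 m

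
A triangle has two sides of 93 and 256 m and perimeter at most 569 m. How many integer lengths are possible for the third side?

57

Triangle inequality: 163 < x < 349. Perimeter ≤ 569 gives x ≤ 569 − 93 − 256 = 220.
So 163 < x ≤ 220; integers 164 through 220: 57 values.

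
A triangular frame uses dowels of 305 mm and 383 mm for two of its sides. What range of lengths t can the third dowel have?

By the triangle inequality, t must be less than 305 + 383 = 688 and greater than |305 − 383| = 78.

78 < t < 688 (mm)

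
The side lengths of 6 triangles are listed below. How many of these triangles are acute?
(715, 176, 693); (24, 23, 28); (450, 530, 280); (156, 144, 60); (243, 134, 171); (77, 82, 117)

1

(715,176,693): 176²+693² = 511225 = 715² → right
(24,23,28): 23²+24² = 1105 > 784 = 28² → acute
(450,530,280): 280²+450² = 280900 = 530² → right
(156,144,60): 60²+144² = 24336 = 156² → right
(243,134,171): 134²+171² = 47197 < 59049 = 243² → obtuse
(77,82,117): 77²+82² = 12653 < 13689 = 117² → obtuse
1 of the 6 is acute.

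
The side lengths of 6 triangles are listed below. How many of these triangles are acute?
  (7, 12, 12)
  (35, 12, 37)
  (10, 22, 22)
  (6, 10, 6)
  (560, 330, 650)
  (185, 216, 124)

3

(7,12,12): 7²+12² = 193 > 144 = 12² → acute
(35,12,37): 12²+35² = 1369 = 37² → right
(10,22,22): 10²+22² = 584 > 484 = 22² → acute
(6,10,6): 6²+6² = 72 < 100 = 10² → obtuse
(560,330,650): 330²+560² = 422500 = 650² → right
(185,216,124): 124²+185² = 49601 > 46656 = 216² → acute
3 of the 6 are acute.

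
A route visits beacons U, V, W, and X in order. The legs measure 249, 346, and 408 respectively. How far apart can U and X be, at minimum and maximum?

0 ≤ UX ≤ 1003

The maximum is all hops collinear in one direction: 249 + 346 + 408 = 1003.
The longest hop is 408; the others sum to 595. Since 408 ≤ 595, the path can fold back on itself completely, so the minimum distance is 0.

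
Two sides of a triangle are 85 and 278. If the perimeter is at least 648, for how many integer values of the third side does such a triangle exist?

Triangle inequality: 193 < x < 363. Perimeter ≥ 648 gives x ≥ 648 − 85 − 278 = 285.
So 285 ≤ x < 363; integers 285 through 362: 78 values.

78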